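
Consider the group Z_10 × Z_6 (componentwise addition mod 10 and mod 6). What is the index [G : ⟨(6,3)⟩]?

6

|⟨(6,3)⟩| = 10 and |G| = 60.
By Lagrange, [G : H] = |G|/|H| = 60/10 = 6.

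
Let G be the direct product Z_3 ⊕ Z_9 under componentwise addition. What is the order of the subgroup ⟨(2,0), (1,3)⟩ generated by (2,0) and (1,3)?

|⟨(2,0)⟩| = 3 and |⟨(1,3)⟩| = 3, so |H| is a multiple of lcm(3, 3) = 3 and divides |G| = 27.
Closing under the operation: H = {(0,0), (0,3), (0,6), (1,0), (1,3), (1,6), (2,0), (2,3), (2,6)}, so |H| = 9.

9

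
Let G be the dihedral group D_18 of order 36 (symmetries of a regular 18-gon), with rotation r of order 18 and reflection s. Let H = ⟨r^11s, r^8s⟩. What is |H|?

|⟨r^11s⟩| = 2 and |⟨r^8s⟩| = 2, so |H| is a multiple of lcm(2, 2) = 2 and divides |G| = 36.
Closing under the operation: H = {e, r^3, r^6, r^9, r^12, r^15, r^2s, r^5s, r^8s, r^11s, r^14s, r^17s}, so |H| = 12.

12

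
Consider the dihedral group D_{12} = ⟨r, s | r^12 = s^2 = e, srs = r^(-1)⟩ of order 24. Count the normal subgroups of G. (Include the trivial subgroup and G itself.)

G has 34 subgroups. Checking conjugation-invariance by order — order 1: 1/1 normal; order 2: 1/13 normal; order 3: 1/1 normal; order 4: 1/7 normal; order 6: 1/5 normal; order 8: 0/3 normal; order 12: 3/3 normal; order 24: 1/1 normal.
Total normal subgroups: 9.

9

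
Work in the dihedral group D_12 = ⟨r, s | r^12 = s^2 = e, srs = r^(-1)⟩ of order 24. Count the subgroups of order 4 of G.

|G| = 24 and 4 | 24, so subgroups of order 4 are possible by Lagrange.
The subgroups of order 4 are: {e, r^6, r^4s, r^10s}; {e, r^6, r^5s, r^11s}; {e, r^6, r^2s, r^8s}; {e, r^3, r^6, r^9}; … (7 in all).
So G has 7 subgroups of order 4.

7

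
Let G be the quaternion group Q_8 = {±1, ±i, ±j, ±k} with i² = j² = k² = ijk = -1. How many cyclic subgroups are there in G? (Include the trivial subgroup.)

5

A cyclic subgroup of order d is generated by each of its φ(d) elements of order d, so the cyclic subgroups of order d number (#elements of order d)/φ(d).
Cyclic subgroups by order — order 1: 1; order 2: 1; order 4: 3.
Total: 5.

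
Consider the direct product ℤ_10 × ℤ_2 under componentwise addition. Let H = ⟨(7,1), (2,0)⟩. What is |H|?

10

|⟨(7,1)⟩| = 10 and |⟨(2,0)⟩| = 5, so |H| is a multiple of lcm(10, 5) = 10 and divides |G| = 20.
Closing under the operation: H = {(0,0), (1,1), (2,0), (3,1), (4,0), (5,1), (6,0), (7,1), (8,0), (9,1)}, so |H| = 10.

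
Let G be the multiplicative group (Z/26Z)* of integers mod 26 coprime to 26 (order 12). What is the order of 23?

6

Compute successive powers of 23 mod 26: 23, 9, 25, 3, 17, 1; 23^6 ≡ 1 (mod 26).
So |⟨23⟩| = 6.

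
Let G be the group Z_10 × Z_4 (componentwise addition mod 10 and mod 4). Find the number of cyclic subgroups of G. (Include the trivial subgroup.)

12

Group the elements of G by the cyclic subgroup they generate; each cyclic subgroup of order d accounts for φ(d) elements.
Cyclic subgroups by order — order 1: 1; order 2: 3; order 4: 2; order 5: 1; order 10: 3; order 20: 2.
Total: 12.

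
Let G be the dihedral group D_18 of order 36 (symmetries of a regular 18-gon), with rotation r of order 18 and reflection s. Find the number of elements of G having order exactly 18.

6

The elements of order 18 are: r, r^5, r^7, r^11, r^13, r^17.
That's 6.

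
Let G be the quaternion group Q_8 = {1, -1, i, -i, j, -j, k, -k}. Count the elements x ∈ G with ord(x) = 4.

The elements of order 4 are: i, -i, j, -j, k, -k.
That's 6.

6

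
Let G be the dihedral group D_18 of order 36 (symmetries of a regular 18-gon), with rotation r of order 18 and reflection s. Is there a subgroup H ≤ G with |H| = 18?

18 | 36. A subgroup of order 18 is {e, r, r^2, r^3, r^4, r^5, r^6, r^7, r^8, r^9, r^10, r^11, r^12, r^13, r^14, r^15, r^16, r^17}.

Yes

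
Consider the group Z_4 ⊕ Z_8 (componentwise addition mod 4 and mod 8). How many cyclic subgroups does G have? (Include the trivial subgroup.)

Each element a generates a cyclic subgroup ⟨a⟩; distinct elements may generate the same one (a cyclic group of order d has φ(d) generators).
Cyclic subgroups by order — order 1: 1; order 2: 3; order 4: 6; order 8: 4.
Total: 14.

14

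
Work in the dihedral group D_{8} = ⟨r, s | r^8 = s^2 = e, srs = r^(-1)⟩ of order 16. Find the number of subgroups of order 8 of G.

|G| = 16 and 8 | 16, so subgroups of order 8 are possible by Lagrange.
The subgroups of order 8 are: {e, r, r^2, r^3, r^4, r^5, r^6, r^7}; {e, r^2, r^4, r^6, s, r^2s, r^4s, r^6s}; {e, r^2, r^4, r^6, rs, r^3s, r^5s, r^7s}.
So G has 3 subgroups of order 8.

3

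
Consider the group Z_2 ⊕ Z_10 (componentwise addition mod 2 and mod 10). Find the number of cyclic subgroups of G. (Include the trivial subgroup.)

Each element a generates a cyclic subgroup ⟨a⟩; distinct elements may generate the same one (a cyclic group of order d has φ(d) generators).
Cyclic subgroups by order — order 1: 1; order 2: 3; order 5: 1; order 10: 3.
Total: 8.

8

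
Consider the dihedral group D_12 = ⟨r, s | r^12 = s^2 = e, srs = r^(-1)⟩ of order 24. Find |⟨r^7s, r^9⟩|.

|⟨r^7s⟩| = 2 and |⟨r^9⟩| = 4, so |H| is a multiple of lcm(2, 4) = 4 and divides |G| = 24.
Closing under the operation: H = {e, r^3, r^6, r^9, rs, r^4s, r^7s, r^10s}, so |H| = 8.

8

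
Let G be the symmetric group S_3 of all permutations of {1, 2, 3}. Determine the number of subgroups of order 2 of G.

|G| = 6 and 2 | 6, so subgroups of order 2 are possible by Lagrange.
The subgroups of order 2 are: {e, (1 2)}; {e, (1 3)}; {e, (2 3)}.
So G has 3 subgroups of order 2.

3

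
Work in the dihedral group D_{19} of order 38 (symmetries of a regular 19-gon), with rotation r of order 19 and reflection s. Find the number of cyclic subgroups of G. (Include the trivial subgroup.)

21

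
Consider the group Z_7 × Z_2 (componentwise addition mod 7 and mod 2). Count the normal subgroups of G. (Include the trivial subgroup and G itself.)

4

G is abelian, so every subgroup is normal.
G has 4 subgroups in total, hence 4 normal subgroups.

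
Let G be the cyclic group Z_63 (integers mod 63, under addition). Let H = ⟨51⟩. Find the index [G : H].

3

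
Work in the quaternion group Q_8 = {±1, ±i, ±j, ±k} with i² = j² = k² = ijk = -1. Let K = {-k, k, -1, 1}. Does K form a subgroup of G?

Yes

|K| = 4 divides |G| = 8, consistent with Lagrange.
K contains the identity, every element's inverse is in K, and K is closed under ·: it is a subgroup.
In fact K = ⟨-k⟩.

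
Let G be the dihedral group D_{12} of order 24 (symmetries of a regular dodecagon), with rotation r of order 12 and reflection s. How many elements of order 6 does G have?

The elements of order 6 are: r^2, r^10.
That's 2.

2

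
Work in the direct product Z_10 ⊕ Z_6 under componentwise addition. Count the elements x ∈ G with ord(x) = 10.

12

An element (a,b) has order lcm(ord(a), ord(b)); count pairs with lcm equal to 10.
Enumerating gives 12 such elements.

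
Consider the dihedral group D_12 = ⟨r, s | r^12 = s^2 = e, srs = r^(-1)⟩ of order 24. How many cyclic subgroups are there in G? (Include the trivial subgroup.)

18

A cyclic subgroup of order d is generated by each of its φ(d) elements of order d, so the cyclic subgroups of order d number (#elements of order d)/φ(d).
Cyclic subgroups by order — order 1: 1; order 2: 13; order 3: 1; order 4: 1; order 6: 1; order 12: 1.
Total: 18.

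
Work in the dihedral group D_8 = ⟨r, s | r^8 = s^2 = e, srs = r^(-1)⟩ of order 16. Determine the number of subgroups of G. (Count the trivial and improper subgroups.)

19

|G| = 16, so by Lagrange every subgroup order divides 16. Divisors: 1, 2, 4, 8, 16.
Subgroups by order — order 1: 1; order 2: 9; order 4: 5; order 8: 3; order 16: 1.
Total: 1 + 9 + 5 + 3 + 1 = 19.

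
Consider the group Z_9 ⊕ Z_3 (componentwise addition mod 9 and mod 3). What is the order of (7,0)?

The order of (7,0) in Z_9 × Z_3 is lcm(ord(7) in Z_9, ord(0) in Z_3).
ord(7) = 9 and ord(0) = 1, so |⟨(7,0)⟩| = lcm(9, 1) = 9.

9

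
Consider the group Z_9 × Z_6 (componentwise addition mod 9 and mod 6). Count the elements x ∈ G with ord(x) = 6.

An element (a,b) has order lcm(ord(a), ord(b)); count pairs with lcm equal to 6.
Enumerating gives 8 such elements.

8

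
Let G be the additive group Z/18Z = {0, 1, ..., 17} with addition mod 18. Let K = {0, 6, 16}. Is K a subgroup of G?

No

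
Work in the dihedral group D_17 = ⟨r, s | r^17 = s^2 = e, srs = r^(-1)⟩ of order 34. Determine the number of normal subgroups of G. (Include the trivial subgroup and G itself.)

G has 20 subgroups. Checking conjugation-invariance by order — order 1: 1/1 normal; order 2: 0/17 normal; order 17: 1/1 normal; order 34: 1/1 normal.
Total normal subgroups: 3.

3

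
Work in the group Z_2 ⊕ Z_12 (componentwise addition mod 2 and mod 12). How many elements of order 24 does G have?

0

An element (a,b) has order lcm(ord(a), ord(b)); count pairs with lcm equal to 24.
Enumerating gives 0 such elements.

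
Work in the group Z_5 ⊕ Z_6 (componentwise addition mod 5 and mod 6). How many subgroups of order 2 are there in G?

1

|G| = 30 and 2 | 30, so subgroups of order 2 are possible by Lagrange.
The subgroups of order 2 are: {(0,0), (0,3)}.
So G has 1 subgroup of order 2.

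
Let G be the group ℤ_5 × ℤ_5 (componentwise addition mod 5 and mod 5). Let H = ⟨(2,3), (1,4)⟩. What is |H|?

|⟨(2,3)⟩| = 5 and |⟨(1,4)⟩| = 5, so |H| is a multiple of lcm(5, 5) = 5 and divides |G| = 25.
Closing under the operation: H = {(0,0), (1,4), (2,3), (3,2), (4,1)}, so |H| = 5.

5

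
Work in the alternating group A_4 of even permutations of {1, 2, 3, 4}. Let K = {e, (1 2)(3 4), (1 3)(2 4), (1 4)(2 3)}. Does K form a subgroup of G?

|K| = 4 divides |G| = 12, consistent with Lagrange.
K contains the identity, every element's inverse is in K, and K is closed under ∘: it is a subgroup.

Yes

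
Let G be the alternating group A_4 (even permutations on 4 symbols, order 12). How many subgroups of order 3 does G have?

4

|G| = 12 and 3 | 12, so subgroups of order 3 are possible by Lagrange.
The subgroups of order 3 are: {e, (1 2 3), (1 3 2)}; {e, (1 2 4), (1 4 2)}; {e, (1 3 4), (1 4 3)}; {e, (2 3 4), (2 4 3)}.
So G has 4 subgroups of order 3.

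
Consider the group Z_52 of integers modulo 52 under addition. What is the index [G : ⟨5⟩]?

1

|⟨5⟩| = 52 and |G| = 52.
By Lagrange, [G : H] = |G|/|H| = 52/52 = 1.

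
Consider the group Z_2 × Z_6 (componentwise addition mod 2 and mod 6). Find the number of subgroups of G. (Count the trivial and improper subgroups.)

|G| = 12, so by Lagrange every subgroup order divides 12. Divisors: 1, 2, 3, 4, 6, 12.
Subgroups by order — order 1: 1; order 2: 3; order 3: 1; order 4: 1; order 6: 3; order 12: 1.
Total: 1 + 3 + 1 + 1 + 3 + 1 = 10.

10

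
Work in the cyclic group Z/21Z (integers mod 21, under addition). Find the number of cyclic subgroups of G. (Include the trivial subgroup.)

Each element a generates a cyclic subgroup ⟨a⟩; distinct elements may generate the same one (a cyclic group of order d has φ(d) generators).
Cyclic subgroups by order — order 1: 1; order 3: 1; order 7: 1; order 21: 1.
Total: 4.

4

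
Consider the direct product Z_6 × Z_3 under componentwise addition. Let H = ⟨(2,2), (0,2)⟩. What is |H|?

9

|⟨(2,2)⟩| = 3 and |⟨(0,2)⟩| = 3, so |H| is a multiple of lcm(3, 3) = 3 and divides |G| = 18.
Closing under the operation: H = {(0,0), (0,1), (0,2), (2,0), (2,1), (2,2), (4,0), (4,1), (4,2)}, so |H| = 9.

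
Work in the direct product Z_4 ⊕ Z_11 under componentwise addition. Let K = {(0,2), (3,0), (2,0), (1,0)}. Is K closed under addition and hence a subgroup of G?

No

The identity (0,0) ∉ K, so K is not a subgroup.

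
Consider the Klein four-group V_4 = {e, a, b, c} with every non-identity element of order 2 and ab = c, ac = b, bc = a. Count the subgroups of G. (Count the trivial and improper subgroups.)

5

|G| = 4, so by Lagrange every subgroup order divides 4. Divisors: 1, 2, 4.
Subgroups by order — order 1: 1; order 2: 3; order 4: 1.
Total: 1 + 3 + 1 = 5.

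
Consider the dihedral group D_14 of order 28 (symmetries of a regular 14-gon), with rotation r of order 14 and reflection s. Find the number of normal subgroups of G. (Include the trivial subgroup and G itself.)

G has 28 subgroups. Checking conjugation-invariance by order — order 1: 1/1 normal; order 2: 1/15 normal; order 4: 0/7 normal; order 7: 1/1 normal; order 14: 3/3 normal; order 28: 1/1 normal.
Total normal subgroups: 7.

7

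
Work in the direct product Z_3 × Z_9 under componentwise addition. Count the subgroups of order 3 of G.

4

|G| = 27 and 3 | 27, so subgroups of order 3 are possible by Lagrange.
The subgroups of order 3 are: {(0,0), (0,3), (0,6)}; {(0,0), (1,0), (2,0)}; {(0,0), (1,3), (2,6)}; {(0,0), (1,6), (2,3)}.
So G has 4 subgroups of order 3.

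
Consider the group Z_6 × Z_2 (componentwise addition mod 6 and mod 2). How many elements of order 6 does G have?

An element (a,b) has order lcm(ord(a), ord(b)); count pairs with lcm equal to 6.
Enumerating gives 6 such elements.

6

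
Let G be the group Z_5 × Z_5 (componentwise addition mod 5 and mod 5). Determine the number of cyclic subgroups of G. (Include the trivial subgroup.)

7

Group the elements of G by the cyclic subgroup they generate; each cyclic subgroup of order d accounts for φ(d) elements.
Cyclic subgroups by order — order 1: 1; order 5: 6.
Total: 7.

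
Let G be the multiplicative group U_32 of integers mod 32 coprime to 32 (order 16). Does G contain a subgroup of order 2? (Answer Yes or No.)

Yes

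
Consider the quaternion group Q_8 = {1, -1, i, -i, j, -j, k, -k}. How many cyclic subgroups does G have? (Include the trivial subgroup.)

A cyclic subgroup of order d is generated by each of its φ(d) elements of order d, so the cyclic subgroups of order d number (#elements of order d)/φ(d).
Cyclic subgroups by order — order 1: 1; order 2: 1; order 4: 3.
Total: 5.

5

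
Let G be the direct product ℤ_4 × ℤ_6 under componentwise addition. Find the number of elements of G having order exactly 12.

An element (a,b) has order lcm(ord(a), ord(b)); count pairs with lcm equal to 12.
Enumerating gives 8 such elements.

8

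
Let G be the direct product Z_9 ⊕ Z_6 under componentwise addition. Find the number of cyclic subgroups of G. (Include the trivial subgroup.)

16

Group the elements of G by the cyclic subgroup they generate; each cyclic subgroup of order d accounts for φ(d) elements.
Cyclic subgroups by order — order 1: 1; order 2: 1; order 3: 4; order 6: 4; order 9: 3; order 18: 3.
Total: 16.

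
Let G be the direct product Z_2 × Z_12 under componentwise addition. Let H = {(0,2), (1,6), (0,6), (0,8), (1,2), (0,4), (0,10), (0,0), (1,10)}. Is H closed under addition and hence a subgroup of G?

No

|H| = 9 does not divide |G| = 24, so by Lagrange H is not a subgroup.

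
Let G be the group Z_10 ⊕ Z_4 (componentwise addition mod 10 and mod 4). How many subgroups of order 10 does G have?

3

|G| = 40 and 10 | 40, so subgroups of order 10 are possible by Lagrange.
The subgroups of order 10 are: {(0,0), (0,2), (2,0), (2,2), (4,0), (4,2), (6,0), (6,2), (8,0), (8,2)}; {(0,0), (1,0), (2,0), (3,0), (4,0), (5,0), (6,0), (7,0), (8,0), (9,0)}; {(0,0), (1,2), (2,0), (3,2), (4,0), (5,2), (6,0), (7,2), (8,0), (9,2)}.
So G has 3 subgroups of order 10.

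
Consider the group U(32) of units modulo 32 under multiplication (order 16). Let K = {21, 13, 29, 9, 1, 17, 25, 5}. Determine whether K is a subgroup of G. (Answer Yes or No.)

|K| = 8 divides |G| = 16, consistent with Lagrange.
K contains the identity, every element's inverse is in K, and K is closed under ·: it is a subgroup.
In fact K = ⟨5⟩.

Yes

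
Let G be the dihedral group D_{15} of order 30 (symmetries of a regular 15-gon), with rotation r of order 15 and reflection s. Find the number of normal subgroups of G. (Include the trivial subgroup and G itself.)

5

G has 28 subgroups. Checking conjugation-invariance by order — order 1: 1/1 normal; order 2: 0/15 normal; order 3: 1/1 normal; order 5: 1/1 normal; order 6: 0/5 normal; order 10: 0/3 normal; order 15: 1/1 normal; order 30: 1/1 normal.
Total normal subgroups: 5.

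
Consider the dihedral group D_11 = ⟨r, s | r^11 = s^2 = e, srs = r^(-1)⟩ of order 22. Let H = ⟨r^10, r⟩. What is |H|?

11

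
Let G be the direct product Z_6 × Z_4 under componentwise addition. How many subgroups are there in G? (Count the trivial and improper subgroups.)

|G| = 24, so by Lagrange every subgroup order divides 24. Divisors: 1, 2, 3, 4, 6, 8, 12, 24.
Subgroups by order — order 1: 1; order 2: 3; order 3: 1; order 4: 3; order 6: 3; order 8: 1; order 12: 3; order 24: 1.
Total: 1 + 3 + 1 + 3 + 3 + 1 + 3 + 1 = 16.

16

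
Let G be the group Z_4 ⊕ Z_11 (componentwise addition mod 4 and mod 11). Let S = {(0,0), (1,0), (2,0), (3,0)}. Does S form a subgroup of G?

|S| = 4 divides |G| = 44, consistent with Lagrange.
S contains the identity, every element's inverse is in S, and S is closed under +: it is a subgroup.
In fact S = ⟨(1,0)⟩.

Yes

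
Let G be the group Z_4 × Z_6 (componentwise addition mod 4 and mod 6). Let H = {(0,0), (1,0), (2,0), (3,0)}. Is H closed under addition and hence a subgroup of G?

|H| = 4 divides |G| = 24, consistent with Lagrange.
H contains the identity, every element's inverse is in H, and H is closed under +: it is a subgroup.
In fact H = ⟨(1,0)⟩.

Yes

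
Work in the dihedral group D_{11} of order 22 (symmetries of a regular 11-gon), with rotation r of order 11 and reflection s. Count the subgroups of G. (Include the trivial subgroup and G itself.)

14

|G| = 22, so by Lagrange every subgroup order divides 22. Divisors: 1, 2, 11, 22.
Subgroups by order — order 1: 1; order 2: 11; order 11: 1; order 22: 1.
Total: 1 + 11 + 1 + 1 = 14.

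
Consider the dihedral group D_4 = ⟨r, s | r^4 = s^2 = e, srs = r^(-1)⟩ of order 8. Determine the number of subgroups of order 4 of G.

|G| = 8 and 4 | 8, so subgroups of order 4 are possible by Lagrange.
The subgroups of order 4 are: {e, r, r^2, r^3}; {e, r^2, s, r^2s}; {e, r^2, rs, r^3s}.
So G has 3 subgroups of order 4.

3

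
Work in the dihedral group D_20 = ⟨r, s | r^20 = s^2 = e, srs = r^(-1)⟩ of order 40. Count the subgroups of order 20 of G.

3

|G| = 40 and 20 | 40, so subgroups of order 20 are possible by Lagrange.
The subgroups of order 20 are: {e, r, r^2, r^3, r^4, r^5, r^6, r^7, r^8, r^9, r^10, r^11, r^12, r^13, r^14, r^15, r^16, r^17, r^18, r^19}; {e, r^2, r^4, r^6, r^8, r^10, r^12, r^14, r^16, r^18, s, r^2s, r^4s, r^6s, r^8s, r^10s, r^12s, r^14s, r^16s, r^18s}; {e, r^2, r^4, r^6, r^8, r^10, r^12, r^14, r^16, r^18, rs, r^3s, r^5s, r^7s, r^9s, r^11s, r^13s, r^15s, r^17s, r^19s}.
So G has 3 subgroups of order 20.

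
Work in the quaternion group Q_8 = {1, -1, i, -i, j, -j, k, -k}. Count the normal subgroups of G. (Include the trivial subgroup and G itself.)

6

G has 6 subgroups. Checking conjugation-invariance by order — order 1: 1/1 normal; order 2: 1/1 normal; order 4: 3/3 normal; order 8: 1/1 normal.
Total normal subgroups: 6.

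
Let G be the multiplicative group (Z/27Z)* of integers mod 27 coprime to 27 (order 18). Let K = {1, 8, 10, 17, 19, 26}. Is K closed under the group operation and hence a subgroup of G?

|K| = 6 divides |G| = 18, consistent with Lagrange.
K contains the identity, every element's inverse is in K, and K is closed under ·: it is a subgroup.
In fact K = ⟨17⟩.

Yes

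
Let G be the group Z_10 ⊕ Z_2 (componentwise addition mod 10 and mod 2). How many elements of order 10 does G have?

An element (a,b) has order lcm(ord(a), ord(b)); count pairs with lcm equal to 10.
Enumerating gives 12 such elements.

12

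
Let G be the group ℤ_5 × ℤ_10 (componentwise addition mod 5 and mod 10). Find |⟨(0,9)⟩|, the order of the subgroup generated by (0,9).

10

The order of (0,9) in Z_5 × Z_10 is lcm(ord(0) in Z_5, ord(9) in Z_10).
ord(0) = 1 and ord(9) = 10, so |⟨(0,9)⟩| = lcm(1, 10) = 10.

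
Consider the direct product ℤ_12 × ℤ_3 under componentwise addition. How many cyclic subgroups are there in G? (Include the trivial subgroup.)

15

Group the elements of G by the cyclic subgroup they generate; each cyclic subgroup of order d accounts for φ(d) elements.
Cyclic subgroups by order — order 1: 1; order 2: 1; order 3: 4; order 4: 1; order 6: 4; order 12: 4.
Total: 15.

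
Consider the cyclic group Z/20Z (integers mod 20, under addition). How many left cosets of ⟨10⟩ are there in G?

|⟨10⟩| = 2 and |G| = 20.
By Lagrange, [G : H] = |G|/|H| = 20/2 = 10.

10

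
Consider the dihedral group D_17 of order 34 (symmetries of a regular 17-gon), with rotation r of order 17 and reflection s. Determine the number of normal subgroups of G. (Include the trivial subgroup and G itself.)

G has 20 subgroups. Checking conjugation-invariance by order — order 1: 1/1 normal; order 2: 0/17 normal; order 17: 1/1 normal; order 34: 1/1 normal.
Total normal subgroups: 3.

3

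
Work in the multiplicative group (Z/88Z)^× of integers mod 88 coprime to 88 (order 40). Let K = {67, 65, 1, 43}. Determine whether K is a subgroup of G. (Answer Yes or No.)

|K| = 4 divides |G| = 40, consistent with Lagrange.
K contains the identity, every element's inverse is in K, and K is closed under ·: it is a subgroup.

Yes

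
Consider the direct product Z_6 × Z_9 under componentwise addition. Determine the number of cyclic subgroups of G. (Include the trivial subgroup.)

16

A cyclic subgroup of order d is generated by each of its φ(d) elements of order d, so the cyclic subgroups of order d number (#elements of order d)/φ(d).
Cyclic subgroups by order — order 1: 1; order 2: 1; order 3: 4; order 6: 4; order 9: 3; order 18: 3.
Total: 16.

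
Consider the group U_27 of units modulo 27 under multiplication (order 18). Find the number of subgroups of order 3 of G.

|G| = 18 and 3 | 18, so subgroups of order 3 are possible by Lagrange.
The subgroups of order 3 are: {1, 10, 19}.
So G has 1 subgroup of order 3.

1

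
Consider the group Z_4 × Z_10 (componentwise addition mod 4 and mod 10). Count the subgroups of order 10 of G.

3

|G| = 40 and 10 | 40, so subgroups of order 10 are possible by Lagrange.
The subgroups of order 10 are: {(0,0), (0,1), (0,2), (0,3), (0,4), (0,5), (0,6), (0,7), (0,8), (0,9)}; {(0,0), (0,2), (0,4), (0,6), (0,8), (2,0), (2,2), (2,4), (2,6), (2,8)}; {(0,0), (0,2), (0,4), (0,6), (0,8), (2,1), (2,3), (2,5), (2,7), (2,9)}.
So G has 3 subgroups of order 10.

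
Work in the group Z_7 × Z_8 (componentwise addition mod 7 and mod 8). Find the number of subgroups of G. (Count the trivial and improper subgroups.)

|G| = 56, so by Lagrange every subgroup order divides 56. Divisors: 1, 2, 4, 7, 8, 14, 28, 56.
Subgroups by order — order 1: 1; order 2: 1; order 4: 1; order 7: 1; order 8: 1; order 14: 1; order 28: 1; order 56: 1.
Total: 1 + 1 + 1 + 1 + 1 + 1 + 1 + 1 = 8.

8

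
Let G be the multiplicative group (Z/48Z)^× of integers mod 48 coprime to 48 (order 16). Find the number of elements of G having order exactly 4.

8

The elements of order 4 are: 5, 11, 13, 19, 29, 35, 37, 43.
That's 8.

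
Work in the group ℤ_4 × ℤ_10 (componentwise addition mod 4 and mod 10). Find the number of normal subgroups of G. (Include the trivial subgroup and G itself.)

16

G is abelian, so every subgroup is normal.
G has 16 subgroups in total, hence 16 normal subgroups.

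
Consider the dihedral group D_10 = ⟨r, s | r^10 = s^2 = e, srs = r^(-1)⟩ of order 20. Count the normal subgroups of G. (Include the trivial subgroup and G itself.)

G has 22 subgroups. Checking conjugation-invariance by order — order 1: 1/1 normal; order 2: 1/11 normal; order 4: 0/5 normal; order 5: 1/1 normal; order 10: 3/3 normal; order 20: 1/1 normal.
Total normal subgroups: 7.

7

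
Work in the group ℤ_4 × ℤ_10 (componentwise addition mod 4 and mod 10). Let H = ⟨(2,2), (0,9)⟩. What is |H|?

|⟨(2,2)⟩| = 10 and |⟨(0,9)⟩| = 10, so |H| is a multiple of lcm(10, 10) = 10 and divides |G| = 40.
Closing under the operation: H = {(0,0), (0,1), (0,2), (0,3), (0,4), (0,5), (0,6), (0,7), (0,8), (0,9), (2,0), (2,1), (2,2), (2,3), (2,4), (2,5), (2,6), (2,7), (2,8), (2,9)}, so |H| = 20.

20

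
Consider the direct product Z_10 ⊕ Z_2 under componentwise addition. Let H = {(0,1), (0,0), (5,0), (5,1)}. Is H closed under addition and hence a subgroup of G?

Yes

|H| = 4 divides |G| = 20, consistent with Lagrange.
H contains the identity, every element's inverse is in H, and H is closed under +: it is a subgroup.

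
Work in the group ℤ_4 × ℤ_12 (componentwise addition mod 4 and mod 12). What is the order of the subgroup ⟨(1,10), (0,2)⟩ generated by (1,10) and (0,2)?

24

|⟨(1,10)⟩| = 12 and |⟨(0,2)⟩| = 6, so |H| is a multiple of lcm(12, 6) = 12 and divides |G| = 48.
Closing under the operation: H = {(0,0), (0,2), (0,4), (0,6), (0,8), (0,10), (1,0), (1,2), (1,4), (1,6), (1,8), (1,10), (2,0), (2,2), (2,4), (2,6), (2,8), (2,10), (3,0), (3,2), (3,4), (3,6), (3,8), (3,10)}, so |H| = 24.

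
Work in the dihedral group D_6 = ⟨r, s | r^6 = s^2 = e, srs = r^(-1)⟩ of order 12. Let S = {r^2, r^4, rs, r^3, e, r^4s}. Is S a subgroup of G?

Closure fails: r^4 · r^4s = r^2s ∉ S. So S is not a subgroup.

No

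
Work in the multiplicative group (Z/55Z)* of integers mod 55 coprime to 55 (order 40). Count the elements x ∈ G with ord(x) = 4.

4

The elements of order 4 are: 12, 23, 32, 43.
That's 4.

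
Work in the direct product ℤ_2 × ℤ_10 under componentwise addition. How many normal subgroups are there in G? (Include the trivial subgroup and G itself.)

G is abelian, so every subgroup is normal.
G has 10 subgroups in total, hence 10 normal subgroups.

10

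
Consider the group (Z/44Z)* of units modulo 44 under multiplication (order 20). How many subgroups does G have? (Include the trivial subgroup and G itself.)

10

|G| = 20, so by Lagrange every subgroup order divides 20. Divisors: 1, 2, 4, 5, 10, 20.
Subgroups by order — order 1: 1; order 2: 3; order 4: 1; order 5: 1; order 10: 3; order 20: 1.
Total: 1 + 3 + 1 + 1 + 3 + 1 = 10.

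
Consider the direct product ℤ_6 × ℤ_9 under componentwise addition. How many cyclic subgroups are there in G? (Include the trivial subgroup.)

A cyclic subgroup of order d is generated by each of its φ(d) elements of order d, so the cyclic subgroups of order d number (#elements of order d)/φ(d).
Cyclic subgroups by order — order 1: 1; order 2: 1; order 3: 4; order 6: 4; order 9: 3; order 18: 3.
Total: 16.

16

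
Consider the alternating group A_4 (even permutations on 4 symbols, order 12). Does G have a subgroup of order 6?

No

6 | 12, so Lagrange does not rule it out; but checking all subgroups of G, none has order 6.
(A_4 is the standard example that the converse of Lagrange fails.)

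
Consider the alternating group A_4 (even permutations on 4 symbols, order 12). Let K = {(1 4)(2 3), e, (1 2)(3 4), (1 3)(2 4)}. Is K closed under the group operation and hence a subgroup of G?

|K| = 4 divides |G| = 12, consistent with Lagrange.
K contains the identity, every element's inverse is in K, and K is closed under ∘: it is a subgroup.

Yes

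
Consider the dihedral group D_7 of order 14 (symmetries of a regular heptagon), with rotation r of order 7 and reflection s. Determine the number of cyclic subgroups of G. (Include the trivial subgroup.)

9

Each element a generates a cyclic subgroup ⟨a⟩; distinct elements may generate the same one (a cyclic group of order d has φ(d) generators).
Cyclic subgroups by order — order 1: 1; order 2: 7; order 7: 1.
Total: 9.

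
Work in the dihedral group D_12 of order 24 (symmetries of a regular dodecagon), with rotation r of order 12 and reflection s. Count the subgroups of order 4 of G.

7

|G| = 24 and 4 | 24, so subgroups of order 4 are possible by Lagrange.
The subgroups of order 4 are: {e, r^6, r^4s, r^10s}; {e, r^6, r^5s, r^11s}; {e, r^6, r^2s, r^8s}; {e, r^3, r^6, r^9}; … (7 in all).
So G has 7 subgroups of order 4.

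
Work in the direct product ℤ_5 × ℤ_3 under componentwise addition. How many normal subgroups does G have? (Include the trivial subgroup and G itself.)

G is abelian, so every subgroup is normal.
G has 4 subgroups in total, hence 4 normal subgroups.

4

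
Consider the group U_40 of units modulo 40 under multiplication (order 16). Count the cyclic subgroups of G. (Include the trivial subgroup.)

12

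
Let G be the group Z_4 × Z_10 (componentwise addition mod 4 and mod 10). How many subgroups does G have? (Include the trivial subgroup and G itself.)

16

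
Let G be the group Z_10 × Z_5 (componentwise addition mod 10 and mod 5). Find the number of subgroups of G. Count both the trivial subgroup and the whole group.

16

|G| = 50, so by Lagrange every subgroup order divides 50. Divisors: 1, 2, 5, 10, 25, 50.
Subgroups by order — order 1: 1; order 2: 1; order 5: 6; order 10: 6; order 25: 1; order 50: 1.
Total: 1 + 1 + 6 + 6 + 1 + 1 = 16.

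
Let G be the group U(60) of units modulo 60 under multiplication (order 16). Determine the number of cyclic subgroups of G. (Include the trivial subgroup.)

12

A cyclic subgroup of order d is generated by each of its φ(d) elements of order d, so the cyclic subgroups of order d number (#elements of order d)/φ(d).
Cyclic subgroups by order — order 1: 1; order 2: 7; order 4: 4.
Total: 12.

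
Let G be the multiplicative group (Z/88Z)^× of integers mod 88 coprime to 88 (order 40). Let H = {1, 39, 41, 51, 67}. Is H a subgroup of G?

No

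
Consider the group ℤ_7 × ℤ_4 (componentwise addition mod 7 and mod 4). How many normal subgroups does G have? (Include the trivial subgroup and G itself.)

G is abelian, so every subgroup is normal.
G has 6 subgroups in total, hence 6 normal subgroups.

6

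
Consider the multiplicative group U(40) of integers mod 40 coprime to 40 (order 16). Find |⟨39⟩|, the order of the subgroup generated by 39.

Compute successive powers of 39 mod 40: 39, 1; 39^2 ≡ 1 (mod 40).
So |⟨39⟩| = 2.

2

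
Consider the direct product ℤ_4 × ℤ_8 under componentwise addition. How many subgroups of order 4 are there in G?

7

|G| = 32 and 4 | 32, so subgroups of order 4 are possible by Lagrange.
The subgroups of order 4 are: {(0,0), (0,2), (0,4), (0,6)}; {(0,0), (0,4), (2,0), (2,4)}; {(0,0), (0,4), (2,2), (2,6)}; {(0,0), (1,0), (2,0), (3,0)}; … (7 in all).
So G has 7 subgroups of order 4.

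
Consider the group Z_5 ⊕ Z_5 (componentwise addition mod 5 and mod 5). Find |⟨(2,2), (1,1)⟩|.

|⟨(2,2)⟩| = 5 and |⟨(1,1)⟩| = 5, so |H| is a multiple of lcm(5, 5) = 5 and divides |G| = 25.
Closing under the operation: H = {(0,0), (1,1), (2,2), (3,3), (4,4)}, so |H| = 5.

5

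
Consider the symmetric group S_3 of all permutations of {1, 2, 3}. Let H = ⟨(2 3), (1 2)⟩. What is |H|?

6

|⟨(2 3)⟩| = 2 and |⟨(1 2)⟩| = 2, so |H| is a multiple of lcm(2, 2) = 2 and divides |G| = 6.
Closing {(2 3), (1 2)} under the group operation gives all of G, so |H| = 6.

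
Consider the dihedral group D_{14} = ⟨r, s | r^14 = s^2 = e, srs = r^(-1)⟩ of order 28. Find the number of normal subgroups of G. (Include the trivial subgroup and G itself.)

G has 28 subgroups. Checking conjugation-invariance by order — order 1: 1/1 normal; order 2: 1/15 normal; order 4: 0/7 normal; order 7: 1/1 normal; order 14: 3/3 normal; order 28: 1/1 normal.
Total normal subgroups: 7.

7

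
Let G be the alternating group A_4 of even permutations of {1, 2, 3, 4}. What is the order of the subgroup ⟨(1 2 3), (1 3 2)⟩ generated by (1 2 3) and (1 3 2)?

3

|⟨(1 2 3)⟩| = 3 and |⟨(1 3 2)⟩| = 3, so |H| is a multiple of lcm(3, 3) = 3 and divides |G| = 12.
Closing under the operation: H = {e, (1 2 3), (1 3 2)}, so |H| = 3.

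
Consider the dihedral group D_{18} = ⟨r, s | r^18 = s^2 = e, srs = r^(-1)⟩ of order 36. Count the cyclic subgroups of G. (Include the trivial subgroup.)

A cyclic subgroup of order d is generated by each of its φ(d) elements of order d, so the cyclic subgroups of order d number (#elements of order d)/φ(d).
Cyclic subgroups by order — order 1: 1; order 2: 19; order 3: 1; order 6: 1; order 9: 1; order 18: 1.
Total: 24.

24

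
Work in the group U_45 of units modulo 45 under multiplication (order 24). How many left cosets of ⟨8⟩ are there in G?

6

|⟨8⟩| = 4 and |G| = 24.
By Lagrange, [G : H] = |G|/|H| = 24/4 = 6.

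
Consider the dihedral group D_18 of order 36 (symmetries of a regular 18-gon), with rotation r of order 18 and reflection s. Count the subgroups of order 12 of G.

3

|G| = 36 and 12 | 36, so subgroups of order 12 are possible by Lagrange.
The subgroups of order 12 are: {e, r^3, r^6, r^9, r^12, r^15, rs, r^4s, r^7s, r^10s, r^13s, r^16s}; {e, r^3, r^6, r^9, r^12, r^15, r^2s, r^5s, r^8s, r^11s, r^14s, r^17s}; {e, r^3, r^6, r^9, r^12, r^15, s, r^3s, r^6s, r^9s, r^12s, r^15s}.
So G has 3 subgroups of order 12.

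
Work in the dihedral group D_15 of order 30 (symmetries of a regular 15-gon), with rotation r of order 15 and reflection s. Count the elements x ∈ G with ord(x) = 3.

2

The elements of order 3 are: r^5, r^10.
That's 2.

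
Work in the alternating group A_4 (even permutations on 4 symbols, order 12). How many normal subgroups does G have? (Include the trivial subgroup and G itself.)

3

G has 10 subgroups. Checking conjugation-invariance by order — order 1: 1/1 normal; order 2: 0/3 normal; order 3: 0/4 normal; order 4: 1/1 normal; order 12: 1/1 normal.
Total normal subgroups: 3.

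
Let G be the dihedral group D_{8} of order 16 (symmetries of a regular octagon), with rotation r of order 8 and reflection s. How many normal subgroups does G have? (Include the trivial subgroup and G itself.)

7

G has 19 subgroups. Checking conjugation-invariance by order — order 1: 1/1 normal; order 2: 1/9 normal; order 4: 1/5 normal; order 8: 3/3 normal; order 16: 1/1 normal.
Total normal subgroups: 7.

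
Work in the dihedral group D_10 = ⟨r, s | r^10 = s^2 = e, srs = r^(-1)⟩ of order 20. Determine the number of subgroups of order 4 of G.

|G| = 20 and 4 | 20, so subgroups of order 4 are possible by Lagrange.
The subgroups of order 4 are: {e, r^5, r^2s, r^7s}; {e, r^5, r^3s, r^8s}; {e, r^5, r^4s, r^9s}; {e, r^5, s, r^5s}; … (5 in all).
So G has 5 subgroups of order 4.

5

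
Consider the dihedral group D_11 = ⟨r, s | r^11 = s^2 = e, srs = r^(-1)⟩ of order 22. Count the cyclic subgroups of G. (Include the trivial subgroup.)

13

Group the elements of G by the cyclic subgroup they generate; each cyclic subgroup of order d accounts for φ(d) elements.
Cyclic subgroups by order — order 1: 1; order 2: 11; order 11: 1.
Total: 13.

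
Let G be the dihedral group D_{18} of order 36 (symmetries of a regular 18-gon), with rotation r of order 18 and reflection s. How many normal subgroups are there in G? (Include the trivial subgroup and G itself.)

9

G has 45 subgroups. Checking conjugation-invariance by order — order 1: 1/1 normal; order 2: 1/19 normal; order 3: 1/1 normal; order 4: 0/9 normal; order 6: 1/7 normal; order 9: 1/1 normal; order 12: 0/3 normal; order 18: 3/3 normal; order 36: 1/1 normal.
Total normal subgroups: 9.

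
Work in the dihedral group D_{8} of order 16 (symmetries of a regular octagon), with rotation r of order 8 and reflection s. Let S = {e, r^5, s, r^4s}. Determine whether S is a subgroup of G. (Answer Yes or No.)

r^5 ∈ S but its inverse r^3 ∉ S, so S is not a subgroup.

No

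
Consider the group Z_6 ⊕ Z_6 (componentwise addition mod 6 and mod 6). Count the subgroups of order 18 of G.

3

|G| = 36 and 18 | 36, so subgroups of order 18 are possible by Lagrange.
The subgroups of order 18 are: {(0,0), (0,1), (0,2), (0,3), (0,4), (0,5), (2,0), (2,1), (2,2), (2,3), (2,4), (2,5), (4,0), (4,1), (4,2), (4,3), (4,4), (4,5)}; {(0,0), (0,2), (0,4), (1,0), (1,2), (1,4), (2,0), (2,2), (2,4), (3,0), (3,2), (3,4), (4,0), (4,2), (4,4), (5,0), (5,2), (5,4)}; {(0,0), (0,2), (0,4), (1,1), (1,3), (1,5), (2,0), (2,2), (2,4), (3,1), (3,3), (3,5), (4,0), (4,2), (4,4), (5,1), (5,3), (5,5)}.
So G has 3 subgroups of order 18.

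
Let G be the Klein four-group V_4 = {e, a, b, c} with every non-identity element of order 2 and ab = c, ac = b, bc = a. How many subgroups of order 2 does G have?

3

|G| = 4 and 2 | 4, so subgroups of order 2 are possible by Lagrange.
The subgroups of order 2 are: {e, a}; {e, b}; {e, c}.
So G has 3 subgroups of order 2.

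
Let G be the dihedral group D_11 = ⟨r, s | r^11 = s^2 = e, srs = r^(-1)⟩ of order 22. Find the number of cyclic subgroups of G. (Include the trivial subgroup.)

13

Group the elements of G by the cyclic subgroup they generate; each cyclic subgroup of order d accounts for φ(d) elements.
Cyclic subgroups by order — order 1: 1; order 2: 11; order 11: 1.
Total: 13.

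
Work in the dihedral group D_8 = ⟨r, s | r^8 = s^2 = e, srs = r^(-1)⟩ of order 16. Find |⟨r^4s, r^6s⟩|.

8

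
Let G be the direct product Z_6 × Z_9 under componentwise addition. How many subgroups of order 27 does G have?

|G| = 54 and 27 | 54, so subgroups of order 27 are possible by Lagrange.
The subgroups of order 27 are: {(0,0), (0,1), (0,2), (0,3), (0,4), (0,5), (0,6), (0,7), (0,8), (2,0), (2,1), (2,2), (2,3), (2,4), (2,5), (2,6), (2,7), (2,8), (4,0), (4,1), (4,2), (4,3), (4,4), (4,5), (4,6), (4,7), (4,8)}.
So G has 1 subgroup of order 27.

1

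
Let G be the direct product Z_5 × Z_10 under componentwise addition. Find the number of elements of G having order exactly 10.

24

An element (a,b) has order lcm(ord(a), ord(b)); count pairs with lcm equal to 10.
Enumerating gives 24 such elements.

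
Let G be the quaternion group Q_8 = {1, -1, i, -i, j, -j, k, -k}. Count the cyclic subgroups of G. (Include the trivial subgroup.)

5

Each element a generates a cyclic subgroup ⟨a⟩; distinct elements may generate the same one (a cyclic group of order d has φ(d) generators).
Cyclic subgroups by order — order 1: 1; order 2: 1; order 4: 3.
Total: 5.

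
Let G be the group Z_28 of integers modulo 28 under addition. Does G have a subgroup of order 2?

2 | 28. A subgroup of order 2 is {0, 14}.

Yes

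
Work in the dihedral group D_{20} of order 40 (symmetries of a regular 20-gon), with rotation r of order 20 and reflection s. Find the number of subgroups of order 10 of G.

|G| = 40 and 10 | 40, so subgroups of order 10 are possible by Lagrange.
The subgroups of order 10 are: {e, r^2, r^4, r^6, r^8, r^10, r^12, r^14, r^16, r^18}; {e, r^4, r^8, r^12, r^16, r^2s, r^6s, r^10s, r^14s, r^18s}; {e, r^4, r^8, r^12, r^16, r^3s, r^7s, r^11s, r^15s, r^19s}; {e, r^4, r^8, r^12, r^16, s, r^4s, r^8s, r^12s, r^16s}; … (5 in all).
So G has 5 subgroups of order 10.

5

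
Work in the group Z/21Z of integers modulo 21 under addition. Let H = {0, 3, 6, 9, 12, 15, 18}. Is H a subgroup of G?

Yes

|H| = 7 divides |G| = 21, consistent with Lagrange.
H contains the identity, every element's inverse is in H, and H is closed under +: it is a subgroup.
In fact H = ⟨18⟩.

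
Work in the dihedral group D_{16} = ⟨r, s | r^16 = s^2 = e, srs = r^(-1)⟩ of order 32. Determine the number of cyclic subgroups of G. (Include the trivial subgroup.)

Each element a generates a cyclic subgroup ⟨a⟩; distinct elements may generate the same one (a cyclic group of order d has φ(d) generators).
Cyclic subgroups by order — order 1: 1; order 2: 17; order 4: 1; order 8: 1; order 16: 1.
Total: 21.

21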